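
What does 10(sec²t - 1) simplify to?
10(sec²t - 1) = 10(tan²t) (using Pythagorean identity)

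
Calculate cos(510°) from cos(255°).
cos(510°) = cos²255° - sin²255° = -√3/2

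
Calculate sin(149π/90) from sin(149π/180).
sin(149π/90) = 2 sin 149π/180 cos 149π/180 = -0.8829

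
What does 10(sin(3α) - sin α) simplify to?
10(sin(3α) - sin α) = 10(2 cos(2α) sin α) (using Sum-to-product)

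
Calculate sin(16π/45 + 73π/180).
sin(16π/45 + 73π/180) = sin 16π/45 cos 73π/180 + cos 16π/45 sin 73π/180 = 0.682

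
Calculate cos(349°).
cos(349°) = 0.9816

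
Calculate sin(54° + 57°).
sin(54° + 57°) = sin 54° cos 57° + cos 54° sin 57° = 0.9336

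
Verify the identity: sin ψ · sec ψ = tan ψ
LHS = sin ψ · (1/cos ψ) = sin ψ/cos ψ = tan ψ = RHS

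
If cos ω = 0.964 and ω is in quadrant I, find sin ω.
sin ω = 0.2659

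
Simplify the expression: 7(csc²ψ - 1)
7(csc²ψ - 1) = 7(cot²ψ) (using Pythagorean identity)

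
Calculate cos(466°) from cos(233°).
cos(466°) = cos²233° - sin²233° = -0.2756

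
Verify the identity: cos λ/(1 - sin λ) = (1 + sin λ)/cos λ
RHS = (1 + sin λ)(1 - sin λ) / (cos λ(1 - sin λ)) = (1 - sin²λ) / (cos λ(1 - sin λ)) = cos²λ / (cos λ(1 - sin λ)) = cos λ/(1 - sin λ) = LHS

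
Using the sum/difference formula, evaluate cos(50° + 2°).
cos(50° + 2°) = cos 50° cos 2° - sin 50° sin 2° = 0.6157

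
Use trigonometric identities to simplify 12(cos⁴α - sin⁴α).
12(cos⁴α - sin⁴α) = 12(cos(2α)) (using Factoring + double angle)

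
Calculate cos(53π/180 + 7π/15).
cos(53π/180 + 7π/15) = cos 53π/180 cos 7π/15 - sin 53π/180 sin 7π/15 = -0.7314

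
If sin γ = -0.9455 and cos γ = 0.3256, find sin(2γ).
sin(2γ) = 2 sin γ cos γ = -0.6157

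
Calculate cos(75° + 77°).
cos(75° + 77°) = cos 75° cos 77° - sin 75° sin 77° = -0.8829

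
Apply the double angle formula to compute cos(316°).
cos(316°) = cos²158° - sin²158° = 0.7193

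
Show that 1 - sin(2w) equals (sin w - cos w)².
RHS = sin²w - 2 sin w cos w + cos²w = (sin²w + cos²w) - 2 sin w cos w = 1 - sin(2w) = LHS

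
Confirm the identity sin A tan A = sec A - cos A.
RHS = 1/cos A - cos A = (1 - cos²A)/cos A = sin²A/cos A = sin A · (sin A/cos A) = sin A tan A = LHS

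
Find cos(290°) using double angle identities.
cos(290°) = cos²145° - sin²145° = 0.342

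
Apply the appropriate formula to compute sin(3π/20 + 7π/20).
sin(3π/20 + 7π/20) = sin 3π/20 cos 7π/20 + cos 3π/20 sin 7π/20 = 1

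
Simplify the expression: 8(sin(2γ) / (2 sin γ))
8(sin(2γ) / (2 sin γ)) = 8(cos γ) (using Double angle)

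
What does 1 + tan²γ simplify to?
1 + tan²γ = sec²γ (using Pythagorean identity)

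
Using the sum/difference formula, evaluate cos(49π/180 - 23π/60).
cos(49π/180 - 23π/60) = cos 49π/180 cos 23π/60 + sin 49π/180 sin 23π/60 = 0.9397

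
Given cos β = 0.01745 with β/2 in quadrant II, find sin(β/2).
sin(β/2) = ±√((1 - cos β)/2); positive since β/2 ∈ QII, so sin(β/2) = 0.7009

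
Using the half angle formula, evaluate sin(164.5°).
sin(164.5°) = √((1 - cos 329°)/2) = 0.2672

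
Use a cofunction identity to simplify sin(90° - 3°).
sin(90° - 3°) = cos(3°)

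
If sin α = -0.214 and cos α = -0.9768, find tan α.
tan α = sin α / cos α = 0.2191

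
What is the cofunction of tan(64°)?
tan(64°) = cot(90° - 64°) = cot(26°)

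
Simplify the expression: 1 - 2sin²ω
1 - 2sin²ω = cos(2ω) (using Double angle)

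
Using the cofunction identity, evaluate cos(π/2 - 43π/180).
cos(π/2 - 43π/180) = sin(43π/180) = 0.682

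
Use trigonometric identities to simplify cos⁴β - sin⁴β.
cos⁴β - sin⁴β = cos(2β) (using Factoring + double angle)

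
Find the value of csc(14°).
csc(14°) = 4.134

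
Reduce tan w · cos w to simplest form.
tan w · cos w = sin w (using Quotient identity)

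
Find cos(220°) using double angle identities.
cos(220°) = cos²110° - sin²110° = -0.766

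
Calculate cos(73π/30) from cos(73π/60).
cos(73π/30) = cos²73π/60 - sin²73π/60 = 0.2079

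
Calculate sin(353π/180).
sin(353π/180) = -0.1219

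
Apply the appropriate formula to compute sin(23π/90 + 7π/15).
sin(23π/90 + 7π/15) = sin 23π/90 cos 7π/15 + cos 23π/90 sin 7π/15 = 0.766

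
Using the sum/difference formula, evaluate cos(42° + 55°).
cos(42° + 55°) = cos 42° cos 55° - sin 42° sin 55° = -0.1219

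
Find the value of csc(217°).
csc(217°) = -1.662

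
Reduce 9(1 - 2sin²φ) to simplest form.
9(1 - 2sin²φ) = 9(cos(2φ)) (using Double angle)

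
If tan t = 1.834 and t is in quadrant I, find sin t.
sin t = 0.878 (using tan²t + 1 = sec²t)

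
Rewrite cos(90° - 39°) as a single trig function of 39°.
cos(90° - 39°) = sin(39°)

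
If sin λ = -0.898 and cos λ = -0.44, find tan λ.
tan λ = sin λ / cos λ = 2.041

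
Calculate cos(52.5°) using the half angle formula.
cos(52.5°) = √((1 + cos 105°)/2) = 0.6088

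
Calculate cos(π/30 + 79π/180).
cos(π/30 + 79π/180) = cos π/30 cos 79π/180 - sin π/30 sin 79π/180 = 0.08716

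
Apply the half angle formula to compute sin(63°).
sin(63°) = √((1 - cos 126°)/2) = 0.891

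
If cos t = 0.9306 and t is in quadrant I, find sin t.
sin t = 0.366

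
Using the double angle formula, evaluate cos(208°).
cos(208°) = cos²104° - sin²104° = -0.8829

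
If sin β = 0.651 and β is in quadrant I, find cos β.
cos β = 0.7591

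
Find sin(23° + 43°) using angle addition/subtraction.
sin(23° + 43°) = sin 23° cos 43° + cos 23° sin 43° = 0.9135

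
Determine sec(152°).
sec(152°) = -1.133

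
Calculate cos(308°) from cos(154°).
cos(308°) = cos²154° - sin²154° = 0.6157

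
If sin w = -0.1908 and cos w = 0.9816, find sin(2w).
sin(2w) = 2 sin w cos w = -0.3746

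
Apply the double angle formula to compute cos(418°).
cos(418°) = cos²209° - sin²209° = 0.5299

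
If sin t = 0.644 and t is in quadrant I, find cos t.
cos t = 0.765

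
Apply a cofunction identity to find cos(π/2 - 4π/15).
cos(π/2 - 4π/15) = sin(4π/15) = 0.7431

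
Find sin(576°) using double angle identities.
sin(576°) = 2 sin 288° cos 288° = -0.5878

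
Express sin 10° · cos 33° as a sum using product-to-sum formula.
sin 10° cos 33° = (1/2)[sin(10°+33°) + sin(10°-33°)]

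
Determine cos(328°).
cos(328°) = 0.848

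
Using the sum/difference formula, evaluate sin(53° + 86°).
sin(53° + 86°) = sin 53° cos 86° + cos 53° sin 86° = 0.6561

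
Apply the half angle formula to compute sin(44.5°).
sin(44.5°) = √((1 - cos 89°)/2) = 0.7009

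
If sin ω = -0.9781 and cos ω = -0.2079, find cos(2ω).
cos(2ω) = cos²ω - sin²ω = -0.9135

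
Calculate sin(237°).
sin(237°) = -0.8387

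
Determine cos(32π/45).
cos(32π/45) = -0.6157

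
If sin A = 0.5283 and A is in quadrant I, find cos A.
cos A = 0.8491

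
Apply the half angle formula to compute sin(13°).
sin(13°) = √((1 - cos 26°)/2) = 0.225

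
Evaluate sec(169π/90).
sec(169π/90) = 1.079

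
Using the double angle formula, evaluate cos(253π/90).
cos(253π/90) = cos²253π/180 - sin²253π/180 = -0.829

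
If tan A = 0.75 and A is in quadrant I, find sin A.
sin A = 0.6 (using tan²A + 1 = sec²A)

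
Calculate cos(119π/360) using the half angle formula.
cos(119π/360) = √((1 + cos 119π/180)/2) = 0.5075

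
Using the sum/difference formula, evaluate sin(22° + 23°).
sin(22° + 23°) = sin 22° cos 23° + cos 22° sin 23° = √2/2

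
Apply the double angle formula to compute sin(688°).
sin(688°) = 2 sin 344° cos 344° = -0.5299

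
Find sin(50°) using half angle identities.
sin(50°) = √((1 - cos 100°)/2) = 0.766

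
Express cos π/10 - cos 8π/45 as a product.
cos π/10 - cos 8π/45 = -2 sin(5π/36) sin(-7π/180)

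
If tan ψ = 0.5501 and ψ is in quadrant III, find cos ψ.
cos ψ = -0.8762 (using tan²ψ + 1 = sec²ψ)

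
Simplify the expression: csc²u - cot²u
csc²u - cot²u = 1 (using Pythagorean identity)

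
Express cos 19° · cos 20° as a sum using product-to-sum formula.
cos 19° cos 20° = (1/2)[cos(19°-20°) + cos(19°+20°)]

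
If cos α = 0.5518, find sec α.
sec α = 1/cos α = 1.812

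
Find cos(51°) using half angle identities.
cos(51°) = √((1 + cos 102°)/2) = 0.6293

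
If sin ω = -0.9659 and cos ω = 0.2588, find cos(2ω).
cos(2ω) = cos²ω - sin²ω = -0.866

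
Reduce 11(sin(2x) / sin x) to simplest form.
11(sin(2x) / sin x) = 11(2 cos x) (using Double angle)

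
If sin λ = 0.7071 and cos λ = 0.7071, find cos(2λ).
cos(2λ) = cos²λ - sin²λ = 0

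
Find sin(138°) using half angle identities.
sin(138°) = √((1 - cos 276°)/2) = 0.6691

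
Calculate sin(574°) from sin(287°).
sin(574°) = 2 sin 287° cos 287° = -0.5592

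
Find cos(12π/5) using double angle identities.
cos(12π/5) = cos²6π/5 - sin²6π/5 = 0.309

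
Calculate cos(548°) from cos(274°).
cos(548°) = cos²274° - sin²274° = -0.9903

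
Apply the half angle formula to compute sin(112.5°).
sin(112.5°) = √((1 - cos 225°)/2) = √(2+√2)/2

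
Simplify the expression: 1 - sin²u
1 - sin²u = cos²u (using Pythagorean identity)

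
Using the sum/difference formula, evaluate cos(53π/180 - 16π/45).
cos(53π/180 - 16π/45) = cos 53π/180 cos 16π/45 + sin 53π/180 sin 16π/45 = 0.9816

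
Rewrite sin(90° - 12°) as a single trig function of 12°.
sin(90° - 12°) = cos(12°)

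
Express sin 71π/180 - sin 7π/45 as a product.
sin 71π/180 - sin 7π/45 = 2 cos(11π/40) sin(43π/360)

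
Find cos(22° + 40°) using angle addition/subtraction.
cos(22° + 40°) = cos 22° cos 40° - sin 22° sin 40° = 0.4695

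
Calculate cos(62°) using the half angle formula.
cos(62°) = √((1 + cos 124°)/2) = 0.4695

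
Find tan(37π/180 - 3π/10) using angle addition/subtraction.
tan(37π/180 - 3π/10) = (tan 37π/180 - tan 3π/10)/(1 + tan 37π/180 tan 3π/10) = -0.3057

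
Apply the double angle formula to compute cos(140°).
cos(140°) = cos²70° - sin²70° = -0.766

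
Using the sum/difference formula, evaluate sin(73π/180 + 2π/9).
sin(73π/180 + 2π/9) = sin 73π/180 cos 2π/9 + cos 73π/180 sin 2π/9 = 0.9205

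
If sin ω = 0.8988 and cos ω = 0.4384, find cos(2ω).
cos(2ω) = cos²ω - sin²ω = -0.6156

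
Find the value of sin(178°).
sin(178°) = 0.0349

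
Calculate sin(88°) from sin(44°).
sin(88°) = 2 sin 44° cos 44° = 0.9994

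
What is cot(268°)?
cot(268°) = 0.03492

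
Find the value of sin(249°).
sin(249°) = -0.9336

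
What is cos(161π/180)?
cos(161π/180) = -0.9455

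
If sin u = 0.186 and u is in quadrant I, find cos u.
cos u = 0.9825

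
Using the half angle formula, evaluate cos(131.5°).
cos(131.5°) = -√((1 + cos 263°)/2) = -0.6626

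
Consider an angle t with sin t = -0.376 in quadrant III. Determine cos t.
cos t = ±√(1 - sin²t) = -0.9266 (negative in QIII)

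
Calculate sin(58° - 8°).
sin(58° - 8°) = sin 58° cos 8° - cos 58° sin 8° = 0.766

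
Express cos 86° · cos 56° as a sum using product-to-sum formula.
cos 86° cos 56° = (1/2)[cos(86°-56°) + cos(86°+56°)]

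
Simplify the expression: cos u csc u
cos u csc u = cot u (using Reciprocal + quotient)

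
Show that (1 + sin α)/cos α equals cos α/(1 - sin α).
LHS = (1 + sin α)(1 - sin α) / (cos α(1 - sin α)) = (1 - sin²α) / (cos α(1 - sin α)) = cos²α / (cos α(1 - sin α)) = cos α/(1 - sin α) = RHS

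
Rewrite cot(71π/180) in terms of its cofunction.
cot(71π/180) = tan(π/2 - 71π/180) = tan(19π/180)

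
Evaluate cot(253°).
cot(253°) = 0.3057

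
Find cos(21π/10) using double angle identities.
cos(21π/10) = cos²21π/20 - sin²21π/20 = 0.9511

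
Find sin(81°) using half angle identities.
sin(81°) = √((1 - cos 162°)/2) = 0.9877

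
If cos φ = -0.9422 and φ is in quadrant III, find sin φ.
sin φ = -0.3351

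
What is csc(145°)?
csc(145°) = 1.743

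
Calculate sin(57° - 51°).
sin(57° - 51°) = sin 57° cos 51° - cos 57° sin 51° = 0.1045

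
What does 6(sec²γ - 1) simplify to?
6(sec²γ - 1) = 6(tan²γ) (using Pythagorean identity)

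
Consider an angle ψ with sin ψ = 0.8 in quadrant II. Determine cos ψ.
cos ψ = ±√(1 - sin²ψ) = -0.6 (negative in QII)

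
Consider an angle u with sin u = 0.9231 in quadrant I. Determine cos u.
cos u = √(1 - sin²u) = 0.3846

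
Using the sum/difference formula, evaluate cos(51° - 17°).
cos(51° - 17°) = cos 51° cos 17° + sin 51° sin 17° = 0.829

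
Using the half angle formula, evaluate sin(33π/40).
sin(33π/40) = √((1 - cos 33π/20)/2) = 0.5225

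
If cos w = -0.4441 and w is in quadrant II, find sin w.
sin w = 0.896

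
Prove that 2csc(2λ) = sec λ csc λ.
LHS = 2/sin(2λ) = 2/(2 sin λ cos λ) = 1/(sin λ cos λ) = (1/cos λ)(1/sin λ) = sec λ csc λ = RHS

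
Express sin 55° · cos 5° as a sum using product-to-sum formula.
sin 55° cos 5° = (1/2)[sin(55°+5°) + sin(55°-5°)]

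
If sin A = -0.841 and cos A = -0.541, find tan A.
tan A = sin A / cos A = 1.555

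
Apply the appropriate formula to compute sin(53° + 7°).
sin(53° + 7°) = sin 53° cos 7° + cos 53° sin 7° = √3/2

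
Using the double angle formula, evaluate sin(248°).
sin(248°) = 2 sin 124° cos 124° = -0.9272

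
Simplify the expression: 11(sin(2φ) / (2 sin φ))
11(sin(2φ) / (2 sin φ)) = 11(cos φ) (using Double angle)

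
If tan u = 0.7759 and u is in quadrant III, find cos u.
cos u = -0.7901 (using tan²u + 1 = sec²u)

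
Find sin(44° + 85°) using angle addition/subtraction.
sin(44° + 85°) = sin 44° cos 85° + cos 44° sin 85° = 0.7771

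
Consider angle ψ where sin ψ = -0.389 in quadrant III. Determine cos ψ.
cos ψ = ±√(1 - sin²ψ) = -0.9212 (negative in QIII)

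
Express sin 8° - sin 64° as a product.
sin 8° - sin 64° = 2 cos(36°) sin(-28°)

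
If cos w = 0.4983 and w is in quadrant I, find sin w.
sin w = 0.867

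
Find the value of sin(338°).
sin(338°) = -0.3746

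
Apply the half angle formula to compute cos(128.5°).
cos(128.5°) = -√((1 + cos 257°)/2) = -0.6225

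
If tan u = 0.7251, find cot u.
cot u = 1/tan u = 1.379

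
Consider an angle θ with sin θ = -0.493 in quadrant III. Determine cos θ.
cos θ = ±√(1 - sin²θ) = -0.87 (negative in QIII)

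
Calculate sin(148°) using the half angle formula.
sin(148°) = √((1 - cos 296°)/2) = 0.5299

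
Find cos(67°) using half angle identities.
cos(67°) = √((1 + cos 134°)/2) = 0.3907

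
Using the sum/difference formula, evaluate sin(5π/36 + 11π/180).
sin(5π/36 + 11π/180) = sin 5π/36 cos 11π/180 + cos 5π/36 sin 11π/180 = 0.5878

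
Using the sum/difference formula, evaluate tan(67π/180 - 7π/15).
tan(67π/180 - 7π/15) = (tan 67π/180 - tan 7π/15)/(1 + tan 67π/180 tan 7π/15) = -0.3057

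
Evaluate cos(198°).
cos(198°) = -0.9511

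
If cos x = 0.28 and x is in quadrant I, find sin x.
sin x = 0.96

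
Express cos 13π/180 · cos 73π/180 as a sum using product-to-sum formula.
cos 13π/180 cos 73π/180 = (1/2)[cos(13π/180-73π/180) + cos(13π/180+73π/180)]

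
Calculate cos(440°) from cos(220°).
cos(440°) = cos²220° - sin²220° = 0.1736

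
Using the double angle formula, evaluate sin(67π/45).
sin(67π/45) = 2 sin 67π/90 cos 67π/90 = -0.9994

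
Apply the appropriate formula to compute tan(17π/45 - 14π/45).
tan(17π/45 - 14π/45) = (tan 17π/45 - tan 14π/45)/(1 + tan 17π/45 tan 14π/45) = 0.2126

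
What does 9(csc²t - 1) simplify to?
9(csc²t - 1) = 9(cot²t) (using Pythagorean identity)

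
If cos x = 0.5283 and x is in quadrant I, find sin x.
sin x = 0.8491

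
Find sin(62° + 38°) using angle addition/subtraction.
sin(62° + 38°) = sin 62° cos 38° + cos 62° sin 38° = 0.9848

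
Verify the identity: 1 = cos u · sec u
RHS = cos u · (1/cos u) = 1 = LHS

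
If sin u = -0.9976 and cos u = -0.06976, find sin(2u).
sin(2u) = 2 sin u cos u = 0.1392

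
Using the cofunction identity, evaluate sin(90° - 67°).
sin(90° - 67°) = cos(67°) = 0.3907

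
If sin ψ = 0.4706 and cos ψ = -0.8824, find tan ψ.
tan ψ = sin ψ / cos ψ = -0.5333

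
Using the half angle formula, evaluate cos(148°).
cos(148°) = -√((1 + cos 296°)/2) = -0.848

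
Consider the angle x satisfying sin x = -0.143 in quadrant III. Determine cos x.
cos x = ±√(1 - sin²x) = -0.9897 (negative in QIII)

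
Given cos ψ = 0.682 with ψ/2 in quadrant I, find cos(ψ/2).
cos(ψ/2) = ±√((1 + cos ψ)/2); positive since ψ/2 ∈ QI, so cos(ψ/2) = 0.9171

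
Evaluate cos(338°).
cos(338°) = 0.9272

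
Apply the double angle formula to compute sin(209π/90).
sin(209π/90) = 2 sin 209π/180 cos 209π/180 = 0.848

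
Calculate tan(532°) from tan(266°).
tan(532°) = 2 tan 266° / (1 - tan²266°) = -0.1405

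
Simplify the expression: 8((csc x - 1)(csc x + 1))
8((csc x - 1)(csc x + 1)) = 8(cot²x) (using Diff. of squares)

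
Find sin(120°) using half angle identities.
sin(120°) = √((1 - cos 240°)/2) = √3/2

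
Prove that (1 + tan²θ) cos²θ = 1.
LHS = sec²θ · cos²θ = (1/cos²θ) · cos²θ = 1 = RHS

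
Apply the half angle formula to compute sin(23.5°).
sin(23.5°) = √((1 - cos 47°)/2) = 0.3987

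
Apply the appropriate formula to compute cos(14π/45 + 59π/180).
cos(14π/45 + 59π/180) = cos 14π/45 cos 59π/180 - sin 14π/45 sin 59π/180 = -0.4226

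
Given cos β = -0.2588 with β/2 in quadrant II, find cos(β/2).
cos(β/2) = ±√((1 + cos β)/2); negative since β/2 ∈ QII, so cos(β/2) = -0.6088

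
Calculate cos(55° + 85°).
cos(55° + 85°) = cos 55° cos 85° - sin 55° sin 85° = -0.766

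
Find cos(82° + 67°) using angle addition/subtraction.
cos(82° + 67°) = cos 82° cos 67° - sin 82° sin 67° = -0.8572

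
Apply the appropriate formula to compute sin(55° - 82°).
sin(55° - 82°) = sin 55° cos 82° - cos 55° sin 82° = -0.454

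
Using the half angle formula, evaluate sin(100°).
sin(100°) = √((1 - cos 200°)/2) = 0.9848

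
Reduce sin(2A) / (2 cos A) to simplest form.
sin(2A) / (2 cos A) = sin A (using Double angle)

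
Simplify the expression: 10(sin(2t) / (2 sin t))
10(sin(2t) / (2 sin t)) = 10(cos t) (using Double angle)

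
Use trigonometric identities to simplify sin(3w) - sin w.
sin(3w) - sin w = 2 cos(2w) sin w (using Sum-to-product)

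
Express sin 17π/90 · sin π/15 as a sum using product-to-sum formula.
sin 17π/90 sin π/15 = (1/2)[cos(17π/90-π/15) - cos(17π/90+π/15)]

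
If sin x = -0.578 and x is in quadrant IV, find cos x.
cos x = 0.816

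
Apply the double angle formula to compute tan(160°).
tan(160°) = 2 tan 80° / (1 - tan²80°) = -0.364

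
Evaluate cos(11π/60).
cos(11π/60) = 0.8387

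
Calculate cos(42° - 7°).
cos(42° - 7°) = cos 42° cos 7° + sin 42° sin 7° = 0.8192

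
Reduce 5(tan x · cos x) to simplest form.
5(tan x · cos x) = 5(sin x) (using Quotient identity)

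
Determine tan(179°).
tan(179°) = -0.01746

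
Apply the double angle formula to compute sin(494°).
sin(494°) = 2 sin 247° cos 247° = 0.7193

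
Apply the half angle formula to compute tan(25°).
tan(25°) = sin 50° / (1 + cos 50°) = 0.4663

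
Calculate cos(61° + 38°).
cos(61° + 38°) = cos 61° cos 38° - sin 61° sin 38° = -0.1564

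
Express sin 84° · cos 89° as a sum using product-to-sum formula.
sin 84° cos 89° = (1/2)[sin(84°+89°) + sin(84°-89°)]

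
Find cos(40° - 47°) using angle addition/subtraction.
cos(40° - 47°) = cos 40° cos 47° + sin 40° sin 47° = 0.9925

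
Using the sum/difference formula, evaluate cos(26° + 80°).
cos(26° + 80°) = cos 26° cos 80° - sin 26° sin 80° = -0.2756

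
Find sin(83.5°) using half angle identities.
sin(83.5°) = √((1 - cos 167°)/2) = 0.9936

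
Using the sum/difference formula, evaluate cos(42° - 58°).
cos(42° - 58°) = cos 42° cos 58° + sin 42° sin 58° = 0.9613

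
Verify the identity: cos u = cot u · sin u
RHS = (cos u/sin u) · sin u = cos u = LHS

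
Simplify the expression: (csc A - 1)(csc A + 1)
(csc A - 1)(csc A + 1) = cot²A (using Diff. of squares)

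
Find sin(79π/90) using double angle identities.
sin(79π/90) = 2 sin 79π/180 cos 79π/180 = 0.3746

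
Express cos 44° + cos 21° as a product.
cos 44° + cos 21° = 2 cos(32.5°) cos(11.5°)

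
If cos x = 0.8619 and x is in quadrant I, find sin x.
sin x = 0.5071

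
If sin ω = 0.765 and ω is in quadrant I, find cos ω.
cos ω = 0.644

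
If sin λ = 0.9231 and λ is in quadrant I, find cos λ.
cos λ = 0.3846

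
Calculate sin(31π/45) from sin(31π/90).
sin(31π/45) = 2 sin 31π/90 cos 31π/90 = 0.829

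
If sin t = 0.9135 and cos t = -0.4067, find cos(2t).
cos(2t) = cos²t - sin²t = -0.6691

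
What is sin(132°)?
sin(132°) = 0.7431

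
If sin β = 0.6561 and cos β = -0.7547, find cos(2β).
cos(2β) = cos²β - sin²β = 0.1391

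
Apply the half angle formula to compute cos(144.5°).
cos(144.5°) = -√((1 + cos 289°)/2) = -0.8141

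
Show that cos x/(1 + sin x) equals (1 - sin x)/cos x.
RHS = (1 - sin x)(1 + sin x) / (cos x(1 + sin x)) = (1 - sin²x) / (cos x(1 + sin x)) = cos²x / (cos x(1 + sin x)) = cos x/(1 + sin x) = LHS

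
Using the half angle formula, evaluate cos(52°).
cos(52°) = √((1 + cos 104°)/2) = 0.6157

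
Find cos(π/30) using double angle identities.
cos(π/30) = cos²π/60 - sin²π/60 = 0.9945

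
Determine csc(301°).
csc(301°) = -1.167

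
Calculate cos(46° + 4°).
cos(46° + 4°) = cos 46° cos 4° - sin 46° sin 4° = 0.6428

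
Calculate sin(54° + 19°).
sin(54° + 19°) = sin 54° cos 19° + cos 54° sin 19° = 0.9563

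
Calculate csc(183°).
csc(183°) = -19.11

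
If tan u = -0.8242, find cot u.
cot u = 1/tan u = -1.213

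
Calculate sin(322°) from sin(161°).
sin(322°) = 2 sin 161° cos 161° = -0.6157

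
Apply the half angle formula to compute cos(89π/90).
cos(89π/90) = -√((1 + cos 89π/45)/2) = -0.9994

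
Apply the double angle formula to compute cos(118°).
cos(118°) = cos²59° - sin²59° = -0.4695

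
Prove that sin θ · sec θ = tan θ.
LHS = sin θ · (1/cos θ) = sin θ/cos θ = tan θ = RHS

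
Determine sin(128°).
sin(128°) = 0.788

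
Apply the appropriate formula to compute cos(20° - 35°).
cos(20° - 35°) = cos 20° cos 35° + sin 20° sin 35° = (√6+√2)/4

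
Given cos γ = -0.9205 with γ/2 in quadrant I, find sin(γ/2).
sin(γ/2) = ±√((1 - cos γ)/2); positive since γ/2 ∈ QI, so sin(γ/2) = 0.9799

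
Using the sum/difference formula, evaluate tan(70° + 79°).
tan(70° + 79°) = (tan 70° + tan 79°)/(1 - tan 70° tan 79°) = -0.6009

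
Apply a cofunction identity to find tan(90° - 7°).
tan(90° - 7°) = cot(7°) = 8.144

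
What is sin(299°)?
sin(299°) = -0.8746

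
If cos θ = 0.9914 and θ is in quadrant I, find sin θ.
sin θ = 0.1309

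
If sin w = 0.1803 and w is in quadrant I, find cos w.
cos w = 0.9836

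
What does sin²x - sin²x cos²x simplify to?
sin²x - sin²x cos²x = sin⁴x (using Factoring)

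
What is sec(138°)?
sec(138°) = -1.346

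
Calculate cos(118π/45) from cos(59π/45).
cos(118π/45) = 2cos²59π/45 - 1 = -0.3746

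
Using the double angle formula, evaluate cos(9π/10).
cos(9π/10) = cos²9π/20 - sin²9π/20 = -0.9511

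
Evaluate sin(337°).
sin(337°) = -0.3907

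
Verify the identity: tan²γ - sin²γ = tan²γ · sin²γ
LHS = sin²γ/cos²γ - sin²γ = sin²γ(1/cos²γ - 1) = sin²γ · (1 - cos²γ)/cos²γ = sin²γ · sin²γ/cos²γ = sin²γ · tan²γ = RHS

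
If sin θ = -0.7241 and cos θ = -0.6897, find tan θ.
tan θ = sin θ / cos θ = 1.05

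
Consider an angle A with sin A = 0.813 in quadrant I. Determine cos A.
cos A = √(1 - sin²A) = 0.5823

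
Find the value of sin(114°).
sin(114°) = 0.9135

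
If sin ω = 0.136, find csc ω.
csc ω = 1/sin ω = 7.353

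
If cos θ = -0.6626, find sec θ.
sec θ = 1/cos θ = -1.509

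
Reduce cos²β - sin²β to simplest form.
cos²β - sin²β = cos(2β) (using Double angle)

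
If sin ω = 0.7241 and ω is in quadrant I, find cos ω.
cos ω = 0.6897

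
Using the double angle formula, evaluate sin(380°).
sin(380°) = 2 sin 190° cos 190° = 0.342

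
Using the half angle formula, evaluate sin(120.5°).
sin(120.5°) = √((1 - cos 241°)/2) = 0.8616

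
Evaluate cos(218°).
cos(218°) = -0.788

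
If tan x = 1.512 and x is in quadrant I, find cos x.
cos x = 0.5516 (using tan²x + 1 = sec²x)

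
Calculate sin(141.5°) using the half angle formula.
sin(141.5°) = √((1 - cos 283°)/2) = 0.6225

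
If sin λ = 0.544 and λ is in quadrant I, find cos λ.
cos λ = 0.8391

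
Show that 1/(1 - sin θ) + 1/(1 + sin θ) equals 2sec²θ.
LHS = [(1 + sin θ) + (1 - sin θ)] / [(1 - sin θ)(1 + sin θ)] = 2/(1 - sin²θ) = 2/cos²θ = 2sec²θ = RHS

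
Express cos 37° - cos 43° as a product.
cos 37° - cos 43° = -2 sin(40°) sin(-3°)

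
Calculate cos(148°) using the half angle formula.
cos(148°) = -√((1 + cos 296°)/2) = -0.848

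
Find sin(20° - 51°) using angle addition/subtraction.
sin(20° - 51°) = sin 20° cos 51° - cos 20° sin 51° = -0.515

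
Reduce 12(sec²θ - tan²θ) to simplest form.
12(sec²θ - tan²θ) = 12 (using Pythagorean identity)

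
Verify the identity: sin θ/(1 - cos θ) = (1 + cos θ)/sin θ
LHS = sin θ(1 + cos θ) / ((1 - cos θ)(1 + cos θ)) = sin θ(1 + cos θ) / (1 - cos²θ) = sin θ(1 + cos θ) / sin²θ = (1 + cos θ)/sin θ = RHS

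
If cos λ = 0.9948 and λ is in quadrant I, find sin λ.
sin λ = 0.1018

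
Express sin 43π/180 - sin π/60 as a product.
sin 43π/180 - sin π/60 = 2 cos(23π/180) sin(π/9)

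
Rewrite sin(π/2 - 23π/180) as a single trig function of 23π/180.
sin(π/2 - 23π/180) = cos(23π/180)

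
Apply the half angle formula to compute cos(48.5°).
cos(48.5°) = √((1 + cos 97°)/2) = 0.6626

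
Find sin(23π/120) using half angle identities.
sin(23π/120) = √((1 - cos 23π/60)/2) = 0.5664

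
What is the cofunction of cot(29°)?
cot(29°) = tan(90° - 29°) = tan(61°)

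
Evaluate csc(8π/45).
csc(8π/45) = 1.887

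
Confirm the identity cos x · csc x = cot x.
LHS = cos x · (1/sin x) = cos x/sin x = cot x = RHS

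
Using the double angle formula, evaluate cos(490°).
cos(490°) = cos²245° - sin²245° = -0.6428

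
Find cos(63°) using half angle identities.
cos(63°) = √((1 + cos 126°)/2) = 0.454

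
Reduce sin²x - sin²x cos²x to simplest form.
sin²x - sin²x cos²x = sin⁴x (using Factoring)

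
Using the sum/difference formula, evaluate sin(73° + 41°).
sin(73° + 41°) = sin 73° cos 41° + cos 73° sin 41° = 0.9135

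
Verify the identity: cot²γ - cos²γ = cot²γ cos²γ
LHS = cos²γ/sin²γ - cos²γ = cos²γ(1/sin²γ - 1) = cos²γ · (1 - sin²γ)/sin²γ = cos²γ · cos²γ/sin²γ = cos²γ · cot²γ = RHS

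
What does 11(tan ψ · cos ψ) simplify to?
11(tan ψ · cos ψ) = 11(sin ψ) (using Quotient identity)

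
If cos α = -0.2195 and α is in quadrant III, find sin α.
sin α = -0.9756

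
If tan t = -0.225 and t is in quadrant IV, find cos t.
cos t = 0.9756 (using tan²t + 1 = sec²t)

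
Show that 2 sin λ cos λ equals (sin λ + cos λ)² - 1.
RHS = sin²λ + 2 sin λ cos λ + cos²λ - 1 = (sin²λ + cos²λ) + 2 sin λ cos λ - 1 = 1 + 2 sin λ cos λ - 1 = 2 sin λ cos λ = LHS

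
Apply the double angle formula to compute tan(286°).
tan(286°) = 2 tan 143° / (1 - tan²143°) = -3.487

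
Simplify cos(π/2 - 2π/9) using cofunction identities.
cos(π/2 - 2π/9) = sin(2π/9)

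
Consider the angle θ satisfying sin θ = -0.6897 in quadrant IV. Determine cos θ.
cos θ = √(1 - sin²θ) = 0.7241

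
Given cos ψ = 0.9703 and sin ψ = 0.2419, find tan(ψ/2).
tan(ψ/2) = sin ψ / (1 + cos ψ) = 0.1228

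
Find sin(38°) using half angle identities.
sin(38°) = √((1 - cos 76°)/2) = 0.6157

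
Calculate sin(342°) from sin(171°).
sin(342°) = 2 sin 171° cos 171° = -0.309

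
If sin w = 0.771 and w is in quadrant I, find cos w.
cos w = 0.6368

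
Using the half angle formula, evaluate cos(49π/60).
cos(49π/60) = -√((1 + cos 49π/30)/2) = -0.8387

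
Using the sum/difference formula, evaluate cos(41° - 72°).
cos(41° - 72°) = cos 41° cos 72° + sin 41° sin 72° = 0.8572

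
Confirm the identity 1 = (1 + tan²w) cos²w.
RHS = sec²w · cos²w = (1/cos²w) · cos²w = 1 = LHS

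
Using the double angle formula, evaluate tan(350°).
tan(350°) = 2 tan 175° / (1 - tan²175°) = -0.1763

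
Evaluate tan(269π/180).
tan(269π/180) = 57.29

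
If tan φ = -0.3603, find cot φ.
cot φ = 1/tan φ = -2.775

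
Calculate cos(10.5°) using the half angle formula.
cos(10.5°) = √((1 + cos 21°)/2) = 0.9833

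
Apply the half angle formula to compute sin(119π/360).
sin(119π/360) = √((1 - cos 119π/180)/2) = 0.8616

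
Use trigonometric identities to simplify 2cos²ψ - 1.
2cos²ψ - 1 = cos(2ψ) (using Double angle)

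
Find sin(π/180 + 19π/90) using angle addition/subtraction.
sin(π/180 + 19π/90) = sin π/180 cos 19π/90 + cos π/180 sin 19π/90 = 0.6293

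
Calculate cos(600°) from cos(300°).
cos(600°) = cos²300° - sin²300° = -1/2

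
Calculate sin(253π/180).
sin(253π/180) = -0.9563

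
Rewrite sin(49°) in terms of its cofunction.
sin(49°) = cos(90° - 49°) = cos(41°)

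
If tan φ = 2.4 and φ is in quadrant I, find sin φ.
sin φ = 0.9231 (using tan²φ + 1 = sec²φ)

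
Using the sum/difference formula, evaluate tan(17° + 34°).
tan(17° + 34°) = (tan 17° + tan 34°)/(1 - tan 17° tan 34°) = 1.235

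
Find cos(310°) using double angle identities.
cos(310°) = 1 - 2sin²155° = 0.6428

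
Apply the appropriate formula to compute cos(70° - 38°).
cos(70° - 38°) = cos 70° cos 38° + sin 70° sin 38° = 0.848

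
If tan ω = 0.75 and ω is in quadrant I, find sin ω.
sin ω = 0.6 (using tan²ω + 1 = sec²ω)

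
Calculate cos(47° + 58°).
cos(47° + 58°) = cos 47° cos 58° - sin 47° sin 58° = -(√6-√2)/4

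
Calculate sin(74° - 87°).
sin(74° - 87°) = sin 74° cos 87° - cos 74° sin 87° = -0.225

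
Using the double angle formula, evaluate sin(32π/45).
sin(32π/45) = 2 sin 16π/45 cos 16π/45 = 0.788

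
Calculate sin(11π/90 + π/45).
sin(11π/90 + π/45) = sin 11π/90 cos π/45 + cos 11π/90 sin π/45 = 0.4384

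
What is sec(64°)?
sec(64°) = 2.281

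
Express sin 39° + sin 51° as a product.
sin 39° + sin 51° = 2 sin(45°) cos(-6°)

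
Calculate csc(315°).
csc(315°) = -√2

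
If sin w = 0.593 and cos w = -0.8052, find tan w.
tan w = sin w / cos w = -0.7365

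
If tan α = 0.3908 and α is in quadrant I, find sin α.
sin α = 0.364 (using tan²α + 1 = sec²α)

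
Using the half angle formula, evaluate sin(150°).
sin(150°) = √((1 - cos 300°)/2) = 1/2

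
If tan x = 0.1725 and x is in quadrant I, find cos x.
cos x = 0.9854 (using tan²x + 1 = sec²x)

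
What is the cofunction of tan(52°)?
tan(52°) = cot(90° - 52°) = cot(38°)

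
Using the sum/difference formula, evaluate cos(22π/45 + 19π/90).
cos(22π/45 + 19π/90) = cos 22π/45 cos 19π/90 - sin 22π/45 sin 19π/90 = -0.5878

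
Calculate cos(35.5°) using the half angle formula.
cos(35.5°) = √((1 + cos 71°)/2) = 0.8141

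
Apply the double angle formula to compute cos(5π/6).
cos(5π/6) = cos²5π/12 - sin²5π/12 = -√3/2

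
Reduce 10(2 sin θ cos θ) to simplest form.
10(2 sin θ cos θ) = 10(sin(2θ)) (using Double angle)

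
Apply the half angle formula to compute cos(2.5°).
cos(2.5°) = √((1 + cos 5°)/2) = 0.999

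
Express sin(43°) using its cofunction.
sin(43°) = cos(90° - 43°) = cos(47°)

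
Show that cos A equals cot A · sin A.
RHS = (cos A/sin A) · sin A = cos A = LHS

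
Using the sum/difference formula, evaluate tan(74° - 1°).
tan(74° - 1°) = (tan 74° - tan 1°)/(1 + tan 74° tan 1°) = 3.271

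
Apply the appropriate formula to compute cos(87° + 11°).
cos(87° + 11°) = cos 87° cos 11° - sin 87° sin 11° = -0.1392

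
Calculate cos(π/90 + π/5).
cos(π/90 + π/5) = cos π/90 cos π/5 - sin π/90 sin π/5 = 0.788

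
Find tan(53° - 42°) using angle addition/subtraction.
tan(53° - 42°) = (tan 53° - tan 42°)/(1 + tan 53° tan 42°) = 0.1944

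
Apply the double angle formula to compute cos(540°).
cos(540°) = cos²270° - sin²270° = -1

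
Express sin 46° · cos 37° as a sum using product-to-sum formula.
sin 46° cos 37° = (1/2)[sin(46°+37°) + sin(46°-37°)]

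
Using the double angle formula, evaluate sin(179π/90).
sin(179π/90) = 2 sin 179π/180 cos 179π/180 = -0.0349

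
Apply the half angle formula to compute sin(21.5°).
sin(21.5°) = √((1 - cos 43°)/2) = 0.3665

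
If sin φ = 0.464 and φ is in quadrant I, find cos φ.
cos φ = 0.8858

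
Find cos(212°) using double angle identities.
cos(212°) = cos²106° - sin²106° = -0.848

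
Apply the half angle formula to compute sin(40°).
sin(40°) = √((1 - cos 80°)/2) = 0.6428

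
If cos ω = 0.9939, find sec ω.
sec ω = 1/cos ω = 1.006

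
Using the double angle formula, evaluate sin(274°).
sin(274°) = 2 sin 137° cos 137° = -0.9976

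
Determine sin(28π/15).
sin(28π/15) = -0.4067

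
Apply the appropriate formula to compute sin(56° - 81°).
sin(56° - 81°) = sin 56° cos 81° - cos 56° sin 81° = -0.4226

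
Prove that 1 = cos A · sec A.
RHS = cos A · (1/cos A) = 1 = LHS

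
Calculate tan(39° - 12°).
tan(39° - 12°) = (tan 39° - tan 12°)/(1 + tan 39° tan 12°) = 0.5095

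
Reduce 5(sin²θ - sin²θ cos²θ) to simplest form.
5(sin²θ - sin²θ cos²θ) = 5(sin⁴θ) (using Factoring)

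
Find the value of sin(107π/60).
sin(107π/60) = -0.6293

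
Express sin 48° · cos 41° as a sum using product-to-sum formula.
sin 48° cos 41° = (1/2)[sin(48°+41°) + sin(48°-41°)]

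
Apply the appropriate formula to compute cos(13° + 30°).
cos(13° + 30°) = cos 13° cos 30° - sin 13° sin 30° = 0.7314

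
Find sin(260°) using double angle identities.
sin(260°) = 2 sin 130° cos 130° = -0.9848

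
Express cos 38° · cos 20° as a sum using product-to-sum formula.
cos 38° cos 20° = (1/2)[cos(38°-20°) + cos(38°+20°)]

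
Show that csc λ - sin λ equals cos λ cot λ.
LHS = 1/sin λ - sin λ = (1 - sin²λ)/sin λ = cos²λ/sin λ = cos λ · (cos λ/sin λ) = cos λ cot λ = RHS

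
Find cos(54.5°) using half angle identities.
cos(54.5°) = √((1 + cos 109°)/2) = 0.5807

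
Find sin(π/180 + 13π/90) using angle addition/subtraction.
sin(π/180 + 13π/90) = sin π/180 cos 13π/90 + cos π/180 sin 13π/90 = 0.454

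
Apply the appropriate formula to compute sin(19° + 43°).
sin(19° + 43°) = sin 19° cos 43° + cos 19° sin 43° = 0.8829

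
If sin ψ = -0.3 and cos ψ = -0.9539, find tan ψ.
tan ψ = sin ψ / cos ψ = 0.3145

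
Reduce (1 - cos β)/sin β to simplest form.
(1 - cos β)/sin β = tan(β/2) (using Half angle)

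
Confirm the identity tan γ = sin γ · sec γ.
RHS = sin γ · (1/cos γ) = sin γ/cos γ = tan γ = LHS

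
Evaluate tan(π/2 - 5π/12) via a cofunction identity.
tan(π/2 - 5π/12) = cot(5π/12) = 2-√3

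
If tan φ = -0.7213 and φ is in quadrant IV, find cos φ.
cos φ = 0.811 (using tan²φ + 1 = sec²φ)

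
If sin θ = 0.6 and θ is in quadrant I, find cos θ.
cos θ = 0.8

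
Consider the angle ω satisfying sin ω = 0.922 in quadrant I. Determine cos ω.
cos ω = √(1 - sin²ω) = 0.3872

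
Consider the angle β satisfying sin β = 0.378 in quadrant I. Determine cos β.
cos β = √(1 - sin²β) = 0.9258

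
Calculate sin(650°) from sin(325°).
sin(650°) = 2 sin 325° cos 325° = -0.9397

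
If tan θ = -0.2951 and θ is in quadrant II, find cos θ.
cos θ = -0.9591 (using tan²θ + 1 = sec²θ)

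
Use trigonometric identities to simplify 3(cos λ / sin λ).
3(cos λ / sin λ) = 3(cot λ) (using Quotient identity)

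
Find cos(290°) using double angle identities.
cos(290°) = cos²145° - sin²145° = 0.342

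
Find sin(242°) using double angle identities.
sin(242°) = 2 sin 121° cos 121° = -0.8829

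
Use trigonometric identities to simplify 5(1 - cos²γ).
5(1 - cos²γ) = 5(sin²γ) (using Pythagorean identity)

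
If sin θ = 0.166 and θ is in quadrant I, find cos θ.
cos θ = 0.9861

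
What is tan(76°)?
tan(76°) = 4.011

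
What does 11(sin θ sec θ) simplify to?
11(sin θ sec θ) = 11(tan θ) (using Reciprocal + quotient)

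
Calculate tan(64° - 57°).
tan(64° - 57°) = (tan 64° - tan 57°)/(1 + tan 64° tan 57°) = 0.1228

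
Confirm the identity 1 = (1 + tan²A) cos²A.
RHS = sec²A · cos²A = (1/cos²A) · cos²A = 1 = LHS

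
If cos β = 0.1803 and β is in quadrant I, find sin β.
sin β = 0.9836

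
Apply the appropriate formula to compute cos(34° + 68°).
cos(34° + 68°) = cos 34° cos 68° - sin 34° sin 68° = -0.2079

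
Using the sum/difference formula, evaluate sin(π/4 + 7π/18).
sin(π/4 + 7π/18) = sin π/4 cos 7π/18 + cos π/4 sin 7π/18 = 0.9063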